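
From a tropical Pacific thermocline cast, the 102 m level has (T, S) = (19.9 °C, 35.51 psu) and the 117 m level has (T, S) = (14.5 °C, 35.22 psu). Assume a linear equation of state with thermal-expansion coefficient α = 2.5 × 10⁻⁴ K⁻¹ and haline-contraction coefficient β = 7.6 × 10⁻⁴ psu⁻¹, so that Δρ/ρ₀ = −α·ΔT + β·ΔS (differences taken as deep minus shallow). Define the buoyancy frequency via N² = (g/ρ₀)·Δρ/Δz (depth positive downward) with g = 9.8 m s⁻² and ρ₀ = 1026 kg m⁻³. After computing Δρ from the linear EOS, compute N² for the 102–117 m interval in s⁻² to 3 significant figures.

7.38 × 10⁻⁴ s⁻²

ΔT = -5.4 K, ΔS = -0.29 psu (deep − shallow).
Δρ/ρ₀ = −αΔT + βΔS = 1.35 × 10⁻³ − 2.204 × 10⁻⁴ = 1.1296 × 10⁻³, so Δρ ≈ 1.159 kg m⁻³.
N² = (g/ρ₀)·Δρ/Δz = g·(Δρ/ρ₀)/Δz = 9.8 × 1.1296 × 10⁻³ / 15 = 7.3801 × 10⁻⁴ s⁻² ≈ 7.38 × 10⁻⁴ s⁻².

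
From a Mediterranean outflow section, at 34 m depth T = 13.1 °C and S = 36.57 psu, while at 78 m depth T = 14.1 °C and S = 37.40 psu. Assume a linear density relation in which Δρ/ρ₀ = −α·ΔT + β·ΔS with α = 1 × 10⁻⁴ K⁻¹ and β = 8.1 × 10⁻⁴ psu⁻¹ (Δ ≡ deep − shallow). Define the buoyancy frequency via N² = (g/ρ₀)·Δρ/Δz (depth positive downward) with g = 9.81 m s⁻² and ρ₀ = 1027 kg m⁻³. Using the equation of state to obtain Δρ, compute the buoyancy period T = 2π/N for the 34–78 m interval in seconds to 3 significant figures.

556 s

ΔT = +1.0 K, ΔS = +0.83 psu (deep − shallow).
Δρ/ρ₀ = −αΔT + βΔS = -1.00 × 10⁻⁴ + 6.723 × 10⁻⁴ = 5.723 × 10⁻⁴, so Δρ ≈ 0.5878 kg m⁻³.
N² = (g/ρ₀)·Δρ/Δz = g·(Δρ/ρ₀)/Δz = 9.81 × 5.723 × 10⁻⁴ / 44 = 1.2760 × 10⁻⁴ s⁻².
N = √(1.2760 × 10⁻⁴) = 0.011296 rad s⁻¹ → T = 2π/N = 556.23 s ≈ 556 s.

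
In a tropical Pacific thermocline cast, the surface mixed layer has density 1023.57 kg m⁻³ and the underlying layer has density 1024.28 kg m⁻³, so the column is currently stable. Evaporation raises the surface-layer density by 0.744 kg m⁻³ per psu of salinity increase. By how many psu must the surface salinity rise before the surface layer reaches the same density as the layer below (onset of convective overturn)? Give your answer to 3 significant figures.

0.954 psu

Density deficit of the surface layer: 1024.28 − 1023.57 = 0.71 kg m⁻³.
Required change = 0.71 / 0.744 = 0.954 psu.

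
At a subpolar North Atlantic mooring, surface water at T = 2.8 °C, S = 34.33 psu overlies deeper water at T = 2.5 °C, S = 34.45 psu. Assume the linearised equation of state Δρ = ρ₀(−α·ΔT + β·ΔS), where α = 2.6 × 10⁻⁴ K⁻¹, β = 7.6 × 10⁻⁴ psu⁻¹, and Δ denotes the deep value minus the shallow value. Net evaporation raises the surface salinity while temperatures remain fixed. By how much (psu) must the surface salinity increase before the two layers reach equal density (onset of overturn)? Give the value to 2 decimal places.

0.22 psu

Neutral buoyancy requires −α(T_deep − T_surf) + β(S_deep − S_surf′) = 0.
S_surf′ = S_deep − (α/β)·ΔT = 34.45 − (2.6 × 10⁻⁴/7.6 × 10⁻⁴)·(-0.3) = 34.5526 psu.
Increase required: 34.5526 − 34.33 = 0.2226 psu.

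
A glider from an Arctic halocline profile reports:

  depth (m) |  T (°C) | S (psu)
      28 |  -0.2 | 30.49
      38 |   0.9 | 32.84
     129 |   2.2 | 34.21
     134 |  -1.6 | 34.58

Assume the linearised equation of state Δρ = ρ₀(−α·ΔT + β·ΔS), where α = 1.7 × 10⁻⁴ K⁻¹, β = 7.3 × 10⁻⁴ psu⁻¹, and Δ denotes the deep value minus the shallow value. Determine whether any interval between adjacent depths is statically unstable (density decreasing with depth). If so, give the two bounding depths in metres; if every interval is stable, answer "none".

none

Evaluate Δρ/ρ₀ = −αΔT + βΔS across each adjacent pair:
  28–38 m: −αΔT+βΔS = −(1.7 × 10⁻⁴)(+1.1)+(7.3 × 10⁻⁴)(+2.35) = 1.5 × 10⁻³ → stable
  38–129 m: −αΔT+βΔS = −(1.7 × 10⁻⁴)(+1.3)+(7.3 × 10⁻⁴)(+1.37) = 7.8 × 10⁻⁴ → stable
  129–134 m: −αΔT+βΔS = −(1.7 × 10⁻⁴)(-3.8)+(7.3 × 10⁻⁴)(+0.37) = 9.2 × 10⁻⁴ → stable
Every interval has Δρ > 0: the column is stably stratified throughout.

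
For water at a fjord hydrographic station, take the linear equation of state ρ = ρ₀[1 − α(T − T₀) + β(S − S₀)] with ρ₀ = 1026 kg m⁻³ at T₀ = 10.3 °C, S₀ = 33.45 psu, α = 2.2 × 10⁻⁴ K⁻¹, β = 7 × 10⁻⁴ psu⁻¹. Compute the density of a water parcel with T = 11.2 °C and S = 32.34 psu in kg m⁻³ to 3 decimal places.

1025.000 kg m⁻³

T − T₀ = +0.9 K, S − S₀ = -1.11 psu.
Bracket = 1 − α·(+0.9) + β·(-1.11) = 1 + (-9.75 × 10⁻⁴) = 0.9990250.
ρ = 1026 × 0.9990250 = 1025.000 kg m⁻³.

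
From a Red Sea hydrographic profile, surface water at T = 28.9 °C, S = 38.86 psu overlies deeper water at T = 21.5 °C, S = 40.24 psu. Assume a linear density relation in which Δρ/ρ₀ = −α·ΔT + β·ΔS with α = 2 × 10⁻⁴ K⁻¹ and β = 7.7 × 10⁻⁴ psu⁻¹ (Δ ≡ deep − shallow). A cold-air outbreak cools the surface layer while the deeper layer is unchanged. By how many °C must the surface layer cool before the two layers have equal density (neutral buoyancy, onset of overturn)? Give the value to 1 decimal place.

12.7 °C

Neutral buoyancy requires Δρ = 0, i.e. −α(T_deep − T_surf′) + β(S_deep − S_surf) = 0.
T_surf′ = T_deep − (β/α)·ΔS = 21.5 − (7.7 × 10⁻⁴/2 × 10⁻⁴)·(+1.38) = 16.187 °C.
Cooling required: 28.9 − (16.187) = 12.713 °C.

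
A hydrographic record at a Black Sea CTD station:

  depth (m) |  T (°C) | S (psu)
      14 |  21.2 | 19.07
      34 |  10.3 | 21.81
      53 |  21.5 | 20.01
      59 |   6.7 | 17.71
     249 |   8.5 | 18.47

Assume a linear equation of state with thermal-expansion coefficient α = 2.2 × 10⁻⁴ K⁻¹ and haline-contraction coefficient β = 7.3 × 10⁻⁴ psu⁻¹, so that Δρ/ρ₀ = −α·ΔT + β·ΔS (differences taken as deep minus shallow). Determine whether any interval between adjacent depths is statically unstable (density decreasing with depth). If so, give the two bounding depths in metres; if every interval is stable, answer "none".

Evaluate Δρ/ρ₀ = −αΔT + βΔS across each adjacent pair:
  14–34 m: −αΔT+βΔS = −(2.2 × 10⁻⁴)(-10.9)+(7.3 × 10⁻⁴)(+2.74) = 4.4 × 10⁻³ → stable
  34–53 m: −αΔT+βΔS = −(2.2 × 10⁻⁴)(+11.2)+(7.3 × 10⁻⁴)(-1.80) = -3.8 × 10⁻³ → UNSTABLE
  53–59 m: −αΔT+βΔS = −(2.2 × 10⁻⁴)(-14.8)+(7.3 × 10⁻⁴)(-2.30) = 1.6 × 10⁻³ → stable
  59–249 m: −αΔT+βΔS = −(2.2 × 10⁻⁴)(+1.8)+(7.3 × 10⁻⁴)(+0.76) = 1.6 × 10⁻⁴ → stable
The 34–53 m interval has Δρ < 0: lighter water underlies denser water.

34–53 m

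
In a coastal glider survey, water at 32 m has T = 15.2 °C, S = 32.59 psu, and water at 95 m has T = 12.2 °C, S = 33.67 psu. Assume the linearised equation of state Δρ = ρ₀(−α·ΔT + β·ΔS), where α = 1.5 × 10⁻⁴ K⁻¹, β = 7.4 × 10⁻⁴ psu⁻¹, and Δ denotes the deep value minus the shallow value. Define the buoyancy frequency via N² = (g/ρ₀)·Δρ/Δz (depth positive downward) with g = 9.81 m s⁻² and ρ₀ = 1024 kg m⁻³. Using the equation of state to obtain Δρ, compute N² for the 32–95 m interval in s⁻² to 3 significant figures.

ΔT = -3.0 K, ΔS = +1.08 psu (deep − shallow).
Δρ/ρ₀ = −αΔT + βΔS = 4.50 × 10⁻⁴ + 7.992 × 10⁻⁴ = 1.2492 × 10⁻³, so Δρ ≈ 1.279 kg m⁻³.
N² = (g/ρ₀)·Δρ/Δz = g·(Δρ/ρ₀)/Δz = 9.81 × 1.2492 × 10⁻³ / 63 = 1.9452 × 10⁻⁴ s⁻² ≈ 1.95 × 10⁻⁴ s⁻².

1.95 × 10⁻⁴ s⁻²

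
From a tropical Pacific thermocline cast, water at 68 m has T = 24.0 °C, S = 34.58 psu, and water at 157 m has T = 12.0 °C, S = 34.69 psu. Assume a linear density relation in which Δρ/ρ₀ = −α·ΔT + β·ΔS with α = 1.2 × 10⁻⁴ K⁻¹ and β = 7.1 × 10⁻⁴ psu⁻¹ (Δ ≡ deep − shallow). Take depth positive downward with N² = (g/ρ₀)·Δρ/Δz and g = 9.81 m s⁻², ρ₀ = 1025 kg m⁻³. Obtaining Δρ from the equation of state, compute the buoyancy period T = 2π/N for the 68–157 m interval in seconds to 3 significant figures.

ΔT = -12.0 K, ΔS = +0.11 psu (deep − shallow).
Δρ/ρ₀ = −αΔT + βΔS = 1.44 × 10⁻³ + 7.81 × 10⁻⁵ = 1.5181 × 10⁻³, so Δρ ≈ 1.556 kg m⁻³.
N² = (g/ρ₀)·Δρ/Δz = g·(Δρ/ρ₀)/Δz = 9.81 × 1.5181 × 10⁻³ / 89 = 1.6733 × 10⁻⁴ s⁻².
N = √(1.6733 × 10⁻⁴) = 0.012936 rad s⁻¹ → T = 2π/N = 485.71 s ≈ 486 s.

486 s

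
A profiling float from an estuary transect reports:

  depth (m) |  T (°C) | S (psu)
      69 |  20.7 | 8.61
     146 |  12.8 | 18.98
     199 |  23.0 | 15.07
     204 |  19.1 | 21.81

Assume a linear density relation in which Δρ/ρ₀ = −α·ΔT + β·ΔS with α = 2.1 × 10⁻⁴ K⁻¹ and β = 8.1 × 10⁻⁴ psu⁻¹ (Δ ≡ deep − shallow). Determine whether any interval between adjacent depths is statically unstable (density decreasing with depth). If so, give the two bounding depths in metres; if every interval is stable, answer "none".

Evaluate Δρ/ρ₀ = −αΔT + βΔS across each adjacent pair:
  69–146 m: −αΔT+βΔS = −(2.1 × 10⁻⁴)(-7.9)+(8.1 × 10⁻⁴)(+10.37) = 0.010 → stable
  146–199 m: −αΔT+βΔS = −(2.1 × 10⁻⁴)(+10.2)+(8.1 × 10⁻⁴)(-3.91) = -5.3 × 10⁻³ → UNSTABLE
  199–204 m: −αΔT+βΔS = −(2.1 × 10⁻⁴)(-3.9)+(8.1 × 10⁻⁴)(+6.74) = 6.3 × 10⁻³ → stable
The 146–199 m interval has Δρ < 0: lighter water underlies denser water.

146–199 m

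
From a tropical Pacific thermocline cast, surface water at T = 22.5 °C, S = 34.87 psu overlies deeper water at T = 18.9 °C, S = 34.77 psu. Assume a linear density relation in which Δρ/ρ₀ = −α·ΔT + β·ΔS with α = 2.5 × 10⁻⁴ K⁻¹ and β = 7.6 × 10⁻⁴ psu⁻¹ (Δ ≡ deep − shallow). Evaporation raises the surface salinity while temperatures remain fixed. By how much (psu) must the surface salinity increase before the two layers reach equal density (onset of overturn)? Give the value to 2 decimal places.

Neutral buoyancy requires −α(T_deep − T_surf) + β(S_deep − S_surf′) = 0.
S_surf′ = S_deep − (α/β)·ΔT = 34.77 − (2.5 × 10⁻⁴/7.6 × 10⁻⁴)·(-3.6) = 35.9542 psu.
Increase required: 35.9542 − 34.87 = 1.0842 psu.

1.08 psu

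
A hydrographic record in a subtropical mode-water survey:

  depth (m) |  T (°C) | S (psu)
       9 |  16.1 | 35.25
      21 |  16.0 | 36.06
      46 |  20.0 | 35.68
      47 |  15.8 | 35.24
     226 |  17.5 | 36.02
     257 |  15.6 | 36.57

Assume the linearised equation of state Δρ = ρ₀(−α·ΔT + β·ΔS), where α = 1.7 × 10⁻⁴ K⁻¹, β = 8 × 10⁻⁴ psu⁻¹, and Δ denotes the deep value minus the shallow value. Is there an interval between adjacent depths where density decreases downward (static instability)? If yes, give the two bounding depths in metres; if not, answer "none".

Evaluate Δρ/ρ₀ = −αΔT + βΔS across each adjacent pair:
  9–21 m: −αΔT+βΔS = −(1.7 × 10⁻⁴)(-0.1)+(8 × 10⁻⁴)(+0.81) = 6.7 × 10⁻⁴ → stable
  21–46 m: −αΔT+βΔS = −(1.7 × 10⁻⁴)(+4.0)+(8 × 10⁻⁴)(-0.38) = -9.8 × 10⁻⁴ → UNSTABLE
  46–47 m: −αΔT+βΔS = −(1.7 × 10⁻⁴)(-4.2)+(8 × 10⁻⁴)(-0.44) = 3.6 × 10⁻⁴ → stable
  47–226 m: −αΔT+βΔS = −(1.7 × 10⁻⁴)(+1.7)+(8 × 10⁻⁴)(+0.78) = 3.4 × 10⁻⁴ → stable
  226–257 m: −αΔT+βΔS = −(1.7 × 10⁻⁴)(-1.9)+(8 × 10⁻⁴)(+0.55) = 7.6 × 10⁻⁴ → stable
The 21–46 m interval has Δρ < 0: lighter water underlies denser water.

21–46 m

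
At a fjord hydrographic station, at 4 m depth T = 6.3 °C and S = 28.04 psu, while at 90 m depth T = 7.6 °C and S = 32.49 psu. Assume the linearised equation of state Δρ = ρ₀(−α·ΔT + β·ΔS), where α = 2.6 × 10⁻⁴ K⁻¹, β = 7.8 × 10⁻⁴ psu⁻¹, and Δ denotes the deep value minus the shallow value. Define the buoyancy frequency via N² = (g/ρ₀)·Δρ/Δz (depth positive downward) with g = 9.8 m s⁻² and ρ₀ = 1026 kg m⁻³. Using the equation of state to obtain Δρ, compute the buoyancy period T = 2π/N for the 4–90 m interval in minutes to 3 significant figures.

ΔT = +1.3 K, ΔS = +4.45 psu (deep − shallow).
Δρ/ρ₀ = −αΔT + βΔS = -3.38 × 10⁻⁴ + 3.471 × 10⁻³ = 3.133 × 10⁻³, so Δρ ≈ 3.214 kg m⁻³.
N² = (g/ρ₀)·Δρ/Δz = g·(Δρ/ρ₀)/Δz = 9.8 × 3.133 × 10⁻³ / 86 = 3.5702 × 10⁻⁴ s⁻².
N = √(3.5702 × 10⁻⁴) = 0.018895 rad s⁻¹ → T = 2π/N = 332.53 s = 5.5422 min ≈ 5.54 min.

5.54 min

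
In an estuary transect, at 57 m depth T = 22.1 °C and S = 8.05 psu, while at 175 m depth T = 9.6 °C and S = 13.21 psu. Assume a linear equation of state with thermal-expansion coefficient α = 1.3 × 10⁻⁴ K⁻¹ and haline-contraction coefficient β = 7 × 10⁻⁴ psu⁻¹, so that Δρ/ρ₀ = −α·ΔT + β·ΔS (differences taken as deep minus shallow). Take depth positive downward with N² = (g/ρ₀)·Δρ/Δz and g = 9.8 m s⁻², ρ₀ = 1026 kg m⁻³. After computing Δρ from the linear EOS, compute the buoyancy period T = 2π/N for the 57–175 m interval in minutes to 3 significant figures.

5.02 min

ΔT = -12.5 K, ΔS = +5.16 psu (deep − shallow).
Δρ/ρ₀ = −αΔT + βΔS = 1.625 × 10⁻³ + 3.612 × 10⁻³ = 5.237 × 10⁻³, so Δρ ≈ 5.373 kg m⁻³.
N² = (g/ρ₀)·Δρ/Δz = g·(Δρ/ρ₀)/Δz = 9.8 × 5.237 × 10⁻³ / 118 = 4.3494 × 10⁻⁴ s⁻².
N = √(4.3494 × 10⁻⁴) = 0.020855 rad s⁻¹ → T = 2π/N = 301.28 s = 5.0213 min ≈ 5.02 min.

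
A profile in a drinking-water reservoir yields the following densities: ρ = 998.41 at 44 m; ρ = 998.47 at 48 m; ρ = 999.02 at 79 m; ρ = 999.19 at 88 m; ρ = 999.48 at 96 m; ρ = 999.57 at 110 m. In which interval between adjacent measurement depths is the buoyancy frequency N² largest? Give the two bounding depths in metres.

88–96 m

Compute the density gradient over each adjacent pair:
  44–48 m: Δρ/Δz = 0.06/4 = 0.015 kg m⁻⁴
  48–79 m: Δρ/Δz = 0.55/31 = 0.018 kg m⁻⁴
  79–88 m: Δρ/Δz = 0.17/9 = 0.019 kg m⁻⁴
  88–96 m: Δρ/Δz = 0.29/8 = 0.036 kg m⁻⁴
  96–110 m: Δρ/Δz = 0.09/14 = 6.4 × 10⁻³ kg m⁻⁴
The largest gradient is in the 88–96 m interval — the pycnocline.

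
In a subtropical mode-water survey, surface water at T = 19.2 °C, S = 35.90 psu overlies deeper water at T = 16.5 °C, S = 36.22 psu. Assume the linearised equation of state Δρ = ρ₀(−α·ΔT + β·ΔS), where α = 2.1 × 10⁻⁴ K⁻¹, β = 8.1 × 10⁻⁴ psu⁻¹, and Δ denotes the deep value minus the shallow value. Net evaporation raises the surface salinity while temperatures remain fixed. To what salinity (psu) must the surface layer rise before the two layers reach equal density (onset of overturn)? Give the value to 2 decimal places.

36.92 psu

Neutral buoyancy requires −α(T_deep − T_surf) + β(S_deep − S_surf′) = 0.
S_surf′ = S_deep − (α/β)·ΔT = 36.22 − (2.1 × 10⁻⁴/8.1 × 10⁻⁴)·(-2.7) = 36.9200 psu.
Increase required: 36.9200 − 35.90 = 1.0200 psu.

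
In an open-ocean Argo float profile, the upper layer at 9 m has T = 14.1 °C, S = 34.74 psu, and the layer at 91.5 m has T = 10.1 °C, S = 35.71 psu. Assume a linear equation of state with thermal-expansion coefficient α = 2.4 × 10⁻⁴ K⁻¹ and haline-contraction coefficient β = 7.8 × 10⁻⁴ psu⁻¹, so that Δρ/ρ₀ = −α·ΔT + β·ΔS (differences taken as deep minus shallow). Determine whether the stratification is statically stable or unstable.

ΔT = 10.1 − 14.1 = -4.0 K and ΔS = 35.71 − 34.74 = +0.97 psu (deep − shallow).
−αΔT = 9.60 × 10⁻⁴; βΔS = 7.566 × 10⁻⁴; sum Δρ/ρ₀ = 1.7166 × 10⁻³.
Δρ/ρ₀ > 0, so Δρ > 0: deeper water is denser → statically stable.

stable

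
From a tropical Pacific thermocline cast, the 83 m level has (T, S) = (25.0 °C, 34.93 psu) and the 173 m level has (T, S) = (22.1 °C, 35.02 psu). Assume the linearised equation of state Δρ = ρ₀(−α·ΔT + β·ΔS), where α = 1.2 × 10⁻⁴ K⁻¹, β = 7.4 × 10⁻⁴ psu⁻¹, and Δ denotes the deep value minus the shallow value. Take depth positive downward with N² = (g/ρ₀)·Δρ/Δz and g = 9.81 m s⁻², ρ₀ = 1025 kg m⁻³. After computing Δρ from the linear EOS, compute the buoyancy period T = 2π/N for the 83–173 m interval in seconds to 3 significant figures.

ΔT = -2.9 K, ΔS = +0.09 psu (deep − shallow).
Δρ/ρ₀ = −αΔT + βΔS = 3.48 × 10⁻⁴ + 6.66 × 10⁻⁵ = 4.146 × 10⁻⁴, so Δρ ≈ 0.4250 kg m⁻³.
N² = (g/ρ₀)·Δρ/Δz = g·(Δρ/ρ₀)/Δz = 9.81 × 4.146 × 10⁻⁴ / 90 = 4.5191 × 10⁻⁵ s⁻².
N = √(4.5191 × 10⁻⁵) = 6.7224 × 10⁻³ rad s⁻¹ → T = 2π/N = 934.66 s ≈ 935 s.

935 s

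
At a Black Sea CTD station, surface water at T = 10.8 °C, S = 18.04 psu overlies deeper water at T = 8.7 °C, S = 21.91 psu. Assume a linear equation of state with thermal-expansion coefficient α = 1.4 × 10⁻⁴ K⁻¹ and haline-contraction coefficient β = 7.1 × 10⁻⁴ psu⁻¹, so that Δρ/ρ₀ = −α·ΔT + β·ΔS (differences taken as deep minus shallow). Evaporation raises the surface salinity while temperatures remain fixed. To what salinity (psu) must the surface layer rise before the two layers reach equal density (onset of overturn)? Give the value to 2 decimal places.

Neutral buoyancy requires −α(T_deep − T_surf) + β(S_deep − S_surf′) = 0.
S_surf′ = S_deep − (α/β)·ΔT = 21.91 − (1.4 × 10⁻⁴/7.1 × 10⁻⁴)·(-2.1) = 22.3241 psu.
Increase required: 22.3241 − 18.04 = 4.2841 psu.

22.32 psu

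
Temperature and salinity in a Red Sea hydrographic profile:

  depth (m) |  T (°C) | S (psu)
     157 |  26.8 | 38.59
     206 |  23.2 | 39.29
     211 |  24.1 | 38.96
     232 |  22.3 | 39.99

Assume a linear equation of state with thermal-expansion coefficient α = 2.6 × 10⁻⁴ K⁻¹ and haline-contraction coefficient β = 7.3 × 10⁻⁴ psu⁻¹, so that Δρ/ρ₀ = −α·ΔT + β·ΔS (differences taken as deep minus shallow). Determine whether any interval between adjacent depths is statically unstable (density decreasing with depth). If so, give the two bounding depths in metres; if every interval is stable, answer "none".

206–211 m

Evaluate Δρ/ρ₀ = −αΔT + βΔS across each adjacent pair:
  157–206 m: −αΔT+βΔS = −(2.6 × 10⁻⁴)(-3.6)+(7.3 × 10⁻⁴)(+0.70) = 1.4 × 10⁻³ → stable
  206–211 m: −αΔT+βΔS = −(2.6 × 10⁻⁴)(+0.9)+(7.3 × 10⁻⁴)(-0.33) = -4.7 × 10⁻⁴ → UNSTABLE
  211–232 m: −αΔT+βΔS = −(2.6 × 10⁻⁴)(-1.8)+(7.3 × 10⁻⁴)(+1.03) = 1.2 × 10⁻³ → stable
The 206–211 m interval has Δρ < 0: lighter water underlies denser water.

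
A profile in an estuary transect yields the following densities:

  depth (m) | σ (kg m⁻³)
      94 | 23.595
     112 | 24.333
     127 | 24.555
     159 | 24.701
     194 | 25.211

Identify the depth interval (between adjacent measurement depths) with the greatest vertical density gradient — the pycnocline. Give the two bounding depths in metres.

94–112 m

Compute the density gradient over each adjacent pair:
  94–112 m: Δρ/Δz = 0.738/18 = 0.041 kg m⁻⁴
  112–127 m: Δρ/Δz = 0.222/15 = 0.015 kg m⁻⁴
  127–159 m: Δρ/Δz = 0.146/32 = 4.6 × 10⁻³ kg m⁻⁴
  159–194 m: Δρ/Δz = 0.510/35 = 0.015 kg m⁻⁴
The largest gradient is in the 94–112 m interval — the pycnocline.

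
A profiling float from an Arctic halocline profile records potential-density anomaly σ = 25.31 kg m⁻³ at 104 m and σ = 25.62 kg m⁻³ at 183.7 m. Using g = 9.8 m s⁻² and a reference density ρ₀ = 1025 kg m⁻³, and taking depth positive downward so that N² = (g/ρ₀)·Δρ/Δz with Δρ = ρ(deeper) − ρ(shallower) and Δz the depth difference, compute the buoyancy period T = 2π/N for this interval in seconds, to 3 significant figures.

Δρ = 1025.62 − 1025.31 = 0.31 kg m⁻³ over Δz = 183.7 − 104 = 79.7 m.
N² = (9.8/1025) × (0.31/79.7) = 3.7188 × 10⁻⁵ s⁻².
N = √(3.7188 × 10⁻⁵) = 6.0982 × 10⁻³ rad s⁻¹, so T = 2π/N = 1.0303 × 10³ s ≈ 1.03 × 10³ s.

1.03 × 10³ s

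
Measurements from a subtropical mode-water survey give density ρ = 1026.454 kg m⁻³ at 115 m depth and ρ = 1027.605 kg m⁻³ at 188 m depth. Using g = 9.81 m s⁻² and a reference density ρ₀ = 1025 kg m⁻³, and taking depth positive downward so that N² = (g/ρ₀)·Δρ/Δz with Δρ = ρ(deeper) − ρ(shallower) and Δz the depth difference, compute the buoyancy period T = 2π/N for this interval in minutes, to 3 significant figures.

8.52 min

Δρ = 1027.605 − 1026.454 = 1.151 kg m⁻³ over Δz = 188 − 115 = 73 m.
N² = (9.81/1025) × (1.151/73) = 1.5090 × 10⁻⁴ s⁻².
N = √(1.5090 × 10⁻⁴) = 0.012284 rad s⁻¹, so T = 2π/N = 511.49 s = 8.5248 min ≈ 8.52 min.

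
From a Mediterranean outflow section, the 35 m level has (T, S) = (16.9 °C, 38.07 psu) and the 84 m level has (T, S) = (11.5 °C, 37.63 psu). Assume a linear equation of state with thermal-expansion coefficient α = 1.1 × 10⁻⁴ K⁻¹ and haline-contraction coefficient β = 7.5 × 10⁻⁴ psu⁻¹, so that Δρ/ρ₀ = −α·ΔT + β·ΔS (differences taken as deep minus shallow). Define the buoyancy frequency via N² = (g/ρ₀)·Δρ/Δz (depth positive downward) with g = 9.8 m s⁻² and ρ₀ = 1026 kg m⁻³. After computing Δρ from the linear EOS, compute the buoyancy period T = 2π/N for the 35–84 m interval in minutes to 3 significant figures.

ΔT = -5.4 K, ΔS = -0.44 psu (deep − shallow).
Δρ/ρ₀ = −αΔT + βΔS = 5.94 × 10⁻⁴ − 3.30 × 10⁻⁴ = 2.64 × 10⁻⁴, so Δρ ≈ 0.2709 kg m⁻³.
N² = (g/ρ₀)·Δρ/Δz = g·(Δρ/ρ₀)/Δz = 9.8 × 2.64 × 10⁻⁴ / 49 = 5.2800 × 10⁻⁵ s⁻².
N = √(5.2800 × 10⁻⁵) = 7.2664 × 10⁻³ rad s⁻¹ → T = 2π/N = 864.69 s = 14.412 min ≈ 14.4 min.

14.4 min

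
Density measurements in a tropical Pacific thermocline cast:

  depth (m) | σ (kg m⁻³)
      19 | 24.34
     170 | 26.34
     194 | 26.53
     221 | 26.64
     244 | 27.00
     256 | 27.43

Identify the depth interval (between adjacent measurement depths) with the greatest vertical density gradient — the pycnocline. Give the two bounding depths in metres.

244–256 m

Compute the density gradient over each adjacent pair:
  19–170 m: Δρ/Δz = 2.00/151 = 0.013 kg m⁻⁴
  170–194 m: Δρ/Δz = 0.19/24 = 7.9 × 10⁻³ kg m⁻⁴
  194–221 m: Δρ/Δz = 0.11/27 = 4.1 × 10⁻³ kg m⁻⁴
  221–244 m: Δρ/Δz = 0.36/23 = 0.016 kg m⁻⁴
  244–256 m: Δρ/Δz = 0.43/12 = 0.036 kg m⁻⁴
The largest gradient is in the 244–256 m interval — the pycnocline.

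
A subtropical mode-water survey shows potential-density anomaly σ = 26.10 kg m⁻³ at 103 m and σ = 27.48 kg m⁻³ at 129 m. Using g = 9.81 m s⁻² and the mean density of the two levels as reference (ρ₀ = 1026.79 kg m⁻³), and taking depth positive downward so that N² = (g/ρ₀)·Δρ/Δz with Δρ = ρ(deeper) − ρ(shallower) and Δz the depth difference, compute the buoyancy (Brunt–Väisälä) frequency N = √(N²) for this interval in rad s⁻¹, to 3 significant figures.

0.0225 rad s⁻¹

Δρ = 1027.48 − 1026.10 = 1.38 kg m⁻³ over Δz = 129 − 103 = 26 m.
N² = (9.81/1026.79) × (1.38/26) = 5.0710 × 10⁻⁴ s⁻².
N = √(5.0710 × 10⁻⁴) = 0.022519 rad s⁻¹ ≈ 0.0225 rad s⁻¹.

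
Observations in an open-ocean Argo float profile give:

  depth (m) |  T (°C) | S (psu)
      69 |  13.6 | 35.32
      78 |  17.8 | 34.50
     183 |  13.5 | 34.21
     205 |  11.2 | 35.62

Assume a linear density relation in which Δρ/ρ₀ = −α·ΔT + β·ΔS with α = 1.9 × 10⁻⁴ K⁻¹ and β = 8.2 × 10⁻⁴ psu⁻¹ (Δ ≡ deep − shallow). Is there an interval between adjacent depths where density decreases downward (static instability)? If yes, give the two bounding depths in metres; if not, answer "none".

Evaluate Δρ/ρ₀ = −αΔT + βΔS across each adjacent pair:
  69–78 m: −αΔT+βΔS = −(1.9 × 10⁻⁴)(+4.2)+(8.2 × 10⁻⁴)(-0.82) = -1.5 × 10⁻³ → UNSTABLE
  78–183 m: −αΔT+βΔS = −(1.9 × 10⁻⁴)(-4.3)+(8.2 × 10⁻⁴)(-0.29) = 5.8 × 10⁻⁴ → stable
  183–205 m: −αΔT+βΔS = −(1.9 × 10⁻⁴)(-2.3)+(8.2 × 10⁻⁴)(+1.41) = 1.6 × 10⁻³ → stable
The 69–78 m interval has Δρ < 0: lighter water underlies denser water.

69–78 m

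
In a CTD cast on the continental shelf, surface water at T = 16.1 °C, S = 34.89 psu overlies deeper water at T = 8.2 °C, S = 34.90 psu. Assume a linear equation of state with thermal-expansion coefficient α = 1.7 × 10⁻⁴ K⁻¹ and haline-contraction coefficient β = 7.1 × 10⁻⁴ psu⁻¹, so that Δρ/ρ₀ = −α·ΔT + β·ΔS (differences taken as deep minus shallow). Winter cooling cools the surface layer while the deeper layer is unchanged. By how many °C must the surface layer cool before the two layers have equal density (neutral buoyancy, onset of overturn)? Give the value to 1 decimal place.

Neutral buoyancy requires Δρ = 0, i.e. −α(T_deep − T_surf′) + β(S_deep − S_surf) = 0.
T_surf′ = T_deep − (β/α)·ΔS = 8.2 − (7.1 × 10⁻⁴/1.7 × 10⁻⁴)·(+0.01) = 8.158 °C.
Cooling required: 16.1 − (8.158) = 7.942 °C.

7.9 °C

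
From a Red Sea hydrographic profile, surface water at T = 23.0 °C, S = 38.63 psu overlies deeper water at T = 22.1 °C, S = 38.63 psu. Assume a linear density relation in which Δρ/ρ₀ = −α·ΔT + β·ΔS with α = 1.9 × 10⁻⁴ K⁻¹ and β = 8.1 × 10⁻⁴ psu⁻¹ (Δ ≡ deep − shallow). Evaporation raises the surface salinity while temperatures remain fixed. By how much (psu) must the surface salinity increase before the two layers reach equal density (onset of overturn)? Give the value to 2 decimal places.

0.21 psu

Neutral buoyancy requires −α(T_deep − T_surf) + β(S_deep − S_surf′) = 0.
S_surf′ = S_deep − (α/β)·ΔT = 38.63 − (1.9 × 10⁻⁴/8.1 × 10⁻⁴)·(-0.9) = 38.8411 psu.
Increase required: 38.8411 − 38.63 = 0.2111 psu.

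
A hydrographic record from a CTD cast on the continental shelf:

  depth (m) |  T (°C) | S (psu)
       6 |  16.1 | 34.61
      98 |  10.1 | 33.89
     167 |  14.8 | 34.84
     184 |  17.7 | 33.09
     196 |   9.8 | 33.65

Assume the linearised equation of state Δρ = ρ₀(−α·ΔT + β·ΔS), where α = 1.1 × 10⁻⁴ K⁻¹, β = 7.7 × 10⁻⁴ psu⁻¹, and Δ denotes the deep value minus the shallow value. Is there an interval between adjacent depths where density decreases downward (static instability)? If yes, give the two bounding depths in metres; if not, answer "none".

167–184 m

Evaluate Δρ/ρ₀ = −αΔT + βΔS across each adjacent pair:
  6–98 m: −αΔT+βΔS = −(1.1 × 10⁻⁴)(-6.0)+(7.7 × 10⁻⁴)(-0.72) = 1.1 × 10⁻⁴ → stable
  98–167 m: −αΔT+βΔS = −(1.1 × 10⁻⁴)(+4.7)+(7.7 × 10⁻⁴)(+0.95) = 2.1 × 10⁻⁴ → stable
  167–184 m: −αΔT+βΔS = −(1.1 × 10⁻⁴)(+2.9)+(7.7 × 10⁻⁴)(-1.75) = -1.7 × 10⁻³ → UNSTABLE
  184–196 m: −αΔT+βΔS = −(1.1 × 10⁻⁴)(-7.9)+(7.7 × 10⁻⁴)(+0.56) = 1.3 × 10⁻³ → stable
The 167–184 m interval has Δρ < 0: lighter water underlies denser water.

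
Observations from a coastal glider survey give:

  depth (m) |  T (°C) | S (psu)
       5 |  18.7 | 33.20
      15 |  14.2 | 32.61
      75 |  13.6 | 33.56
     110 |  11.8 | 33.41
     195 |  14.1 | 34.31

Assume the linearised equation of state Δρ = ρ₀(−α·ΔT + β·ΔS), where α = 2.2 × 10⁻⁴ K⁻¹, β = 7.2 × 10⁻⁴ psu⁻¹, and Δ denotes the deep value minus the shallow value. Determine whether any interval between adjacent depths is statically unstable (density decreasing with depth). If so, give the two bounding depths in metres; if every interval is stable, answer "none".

Evaluate Δρ/ρ₀ = −αΔT + βΔS across each adjacent pair:
  5–15 m: −αΔT+βΔS = −(2.2 × 10⁻⁴)(-4.5)+(7.2 × 10⁻⁴)(-0.59) = 5.7 × 10⁻⁴ → stable
  15–75 m: −αΔT+βΔS = −(2.2 × 10⁻⁴)(-0.6)+(7.2 × 10⁻⁴)(+0.95) = 8.2 × 10⁻⁴ → stable
  75–110 m: −αΔT+βΔS = −(2.2 × 10⁻⁴)(-1.8)+(7.2 × 10⁻⁴)(-0.15) = 2.9 × 10⁻⁴ → stable
  110–195 m: −αΔT+βΔS = −(2.2 × 10⁻⁴)(+2.3)+(7.2 × 10⁻⁴)(+0.90) = 1.4 × 10⁻⁴ → stable
Every interval has Δρ > 0: the column is stably stratified throughout.

none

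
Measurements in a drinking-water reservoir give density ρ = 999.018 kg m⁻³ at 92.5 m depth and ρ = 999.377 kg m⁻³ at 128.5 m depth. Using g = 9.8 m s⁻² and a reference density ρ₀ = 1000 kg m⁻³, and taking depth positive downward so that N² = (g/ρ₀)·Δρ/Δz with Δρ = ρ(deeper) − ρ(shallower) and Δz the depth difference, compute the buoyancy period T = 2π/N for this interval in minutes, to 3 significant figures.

10.6 min

Δρ = 999.377 − 999.018 = 0.359 kg m⁻³ over Δz = 128.5 − 92.5 = 36 m.
N² = (9.8/1000) × (0.359/36) = 9.7728 × 10⁻⁵ s⁻².
N = √(9.7728 × 10⁻⁵) = 9.8857 × 10⁻³ rad s⁻¹, so T = 2π/N = 635.58 s = 10.593 min ≈ 10.6 min.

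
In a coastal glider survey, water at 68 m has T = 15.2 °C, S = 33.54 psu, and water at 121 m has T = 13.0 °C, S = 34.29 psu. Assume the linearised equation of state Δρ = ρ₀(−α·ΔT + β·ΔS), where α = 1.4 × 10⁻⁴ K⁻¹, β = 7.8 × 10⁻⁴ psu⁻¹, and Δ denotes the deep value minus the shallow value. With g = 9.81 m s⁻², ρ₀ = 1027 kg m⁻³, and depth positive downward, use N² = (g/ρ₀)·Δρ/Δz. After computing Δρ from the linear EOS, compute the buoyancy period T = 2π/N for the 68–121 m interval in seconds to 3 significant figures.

ΔT = -2.2 K, ΔS = +0.75 psu (deep − shallow).
Δρ/ρ₀ = −αΔT + βΔS = 3.08 × 10⁻⁴ + 5.85 × 10⁻⁴ = 8.93 × 10⁻⁴, so Δρ ≈ 0.9171 kg m⁻³.
N² = (g/ρ₀)·Δρ/Δz = g·(Δρ/ρ₀)/Δz = 9.81 × 8.93 × 10⁻⁴ / 53 = 1.6529 × 10⁻⁴ s⁻².
N = √(1.6529 × 10⁻⁴) = 0.012857 rad s⁻¹ → T = 2π/N = 488.70 s ≈ 489 s.

489 s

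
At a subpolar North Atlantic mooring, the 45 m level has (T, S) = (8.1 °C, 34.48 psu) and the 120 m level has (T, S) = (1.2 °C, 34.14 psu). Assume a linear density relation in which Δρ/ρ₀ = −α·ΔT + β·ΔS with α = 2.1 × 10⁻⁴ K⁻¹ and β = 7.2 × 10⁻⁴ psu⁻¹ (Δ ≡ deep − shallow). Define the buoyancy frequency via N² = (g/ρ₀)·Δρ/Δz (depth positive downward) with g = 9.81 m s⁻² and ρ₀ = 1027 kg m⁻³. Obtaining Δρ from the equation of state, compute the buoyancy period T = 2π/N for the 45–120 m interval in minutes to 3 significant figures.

ΔT = -6.9 K, ΔS = -0.34 psu (deep − shallow).
Δρ/ρ₀ = −αΔT + βΔS = 1.449 × 10⁻³ − 2.448 × 10⁻⁴ = 1.2042 × 10⁻³, so Δρ ≈ 1.237 kg m⁻³.
N² = (g/ρ₀)·Δρ/Δz = g·(Δρ/ρ₀)/Δz = 9.81 × 1.2042 × 10⁻³ / 75 = 1.5751 × 10⁻⁴ s⁻².
N = √(1.5751 × 10⁻⁴) = 0.012550 rad s⁻¹ → T = 2π/N = 500.65 s = 8.3442 min ≈ 8.34 min.

8.34 min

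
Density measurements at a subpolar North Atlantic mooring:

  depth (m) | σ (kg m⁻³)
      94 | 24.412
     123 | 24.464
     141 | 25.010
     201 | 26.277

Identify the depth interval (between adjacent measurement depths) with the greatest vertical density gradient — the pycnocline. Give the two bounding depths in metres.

Compute the density gradient over each adjacent pair:
  94–123 m: Δρ/Δz = 0.052/29 = 1.8 × 10⁻³ kg m⁻⁴
  123–141 m: Δρ/Δz = 0.546/18 = 0.030 kg m⁻⁴
  141–201 m: Δρ/Δz = 1.267/60 = 0.021 kg m⁻⁴
The largest gradient is in the 123–141 m interval — the pycnocline.

123–141 m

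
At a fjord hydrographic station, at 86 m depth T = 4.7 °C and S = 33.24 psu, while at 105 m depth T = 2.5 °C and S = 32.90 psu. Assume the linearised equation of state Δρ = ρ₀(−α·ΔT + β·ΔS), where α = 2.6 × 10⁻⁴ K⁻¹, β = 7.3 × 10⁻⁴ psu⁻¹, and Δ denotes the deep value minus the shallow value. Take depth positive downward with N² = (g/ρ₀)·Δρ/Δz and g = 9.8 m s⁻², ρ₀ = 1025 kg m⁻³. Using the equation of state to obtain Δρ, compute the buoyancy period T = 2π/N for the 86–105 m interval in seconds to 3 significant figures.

486 s

ΔT = -2.2 K, ΔS = -0.34 psu (deep − shallow).
Δρ/ρ₀ = −αΔT + βΔS = 5.72 × 10⁻⁴ − 2.482 × 10⁻⁴ = 3.238 × 10⁻⁴, so Δρ ≈ 0.3319 kg m⁻³.
N² = (g/ρ₀)·Δρ/Δz = g·(Δρ/ρ₀)/Δz = 9.8 × 3.238 × 10⁻⁴ / 19 = 1.6701 × 10⁻⁴ s⁻².
N = √(1.6701 × 10⁻⁴) = 0.012923 rad s⁻¹ → T = 2π/N = 486.20 s ≈ 486 s.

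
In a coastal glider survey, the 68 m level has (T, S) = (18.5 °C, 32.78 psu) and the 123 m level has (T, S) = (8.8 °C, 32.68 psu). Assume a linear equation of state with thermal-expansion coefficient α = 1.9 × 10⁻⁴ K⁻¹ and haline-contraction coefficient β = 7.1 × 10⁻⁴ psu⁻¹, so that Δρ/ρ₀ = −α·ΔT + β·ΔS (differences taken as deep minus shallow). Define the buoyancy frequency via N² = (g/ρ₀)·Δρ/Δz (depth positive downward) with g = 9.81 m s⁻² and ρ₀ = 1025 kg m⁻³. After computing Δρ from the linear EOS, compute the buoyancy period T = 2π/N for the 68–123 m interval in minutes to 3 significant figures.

ΔT = -9.7 K, ΔS = -0.10 psu (deep − shallow).
Δρ/ρ₀ = −αΔT + βΔS = 1.843 × 10⁻³ − 7.10 × 10⁻⁵ = 1.772 × 10⁻³, so Δρ ≈ 1.816 kg m⁻³.
N² = (g/ρ₀)·Δρ/Δz = g·(Δρ/ρ₀)/Δz = 9.81 × 1.772 × 10⁻³ / 55 = 3.1606 × 10⁻⁴ s⁻².
N = √(3.1606 × 10⁻⁴) = 0.017778 rad s⁻¹ → T = 2π/N = 353.42 s = 5.8903 min ≈ 5.89 min.

5.89 min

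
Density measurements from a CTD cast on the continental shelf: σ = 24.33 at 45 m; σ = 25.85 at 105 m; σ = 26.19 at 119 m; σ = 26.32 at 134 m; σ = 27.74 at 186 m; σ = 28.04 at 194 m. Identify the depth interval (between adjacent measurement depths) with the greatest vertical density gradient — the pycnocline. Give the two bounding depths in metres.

186–194 m

Compute the density gradient over each adjacent pair:
  45–105 m: Δρ/Δz = 1.52/60 = 0.025 kg m⁻⁴
  105–119 m: Δρ/Δz = 0.34/14 = 0.024 kg m⁻⁴
  119–134 m: Δρ/Δz = 0.13/15 = 8.7 × 10⁻³ kg m⁻⁴
  134–186 m: Δρ/Δz = 1.42/52 = 0.027 kg m⁻⁴
  186–194 m: Δρ/Δz = 0.30/8 = 0.037 kg m⁻⁴
The largest gradient is in the 186–194 m interval — the pycnocline.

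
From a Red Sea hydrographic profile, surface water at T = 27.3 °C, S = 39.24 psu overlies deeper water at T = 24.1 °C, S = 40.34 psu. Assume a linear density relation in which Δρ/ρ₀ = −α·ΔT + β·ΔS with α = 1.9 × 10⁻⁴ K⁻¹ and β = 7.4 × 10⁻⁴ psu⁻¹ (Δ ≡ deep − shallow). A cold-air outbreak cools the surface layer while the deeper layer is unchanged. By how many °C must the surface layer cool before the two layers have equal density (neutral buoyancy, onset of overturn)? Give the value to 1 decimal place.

7.5 °C

Neutral buoyancy requires Δρ = 0, i.e. −α(T_deep − T_surf′) + β(S_deep − S_surf) = 0.
T_surf′ = T_deep − (β/α)·ΔS = 24.1 − (7.4 × 10⁻⁴/1.9 × 10⁻⁴)·(+1.10) = 19.816 °C.
Cooling required: 27.3 − (19.816) = 7.484 °C.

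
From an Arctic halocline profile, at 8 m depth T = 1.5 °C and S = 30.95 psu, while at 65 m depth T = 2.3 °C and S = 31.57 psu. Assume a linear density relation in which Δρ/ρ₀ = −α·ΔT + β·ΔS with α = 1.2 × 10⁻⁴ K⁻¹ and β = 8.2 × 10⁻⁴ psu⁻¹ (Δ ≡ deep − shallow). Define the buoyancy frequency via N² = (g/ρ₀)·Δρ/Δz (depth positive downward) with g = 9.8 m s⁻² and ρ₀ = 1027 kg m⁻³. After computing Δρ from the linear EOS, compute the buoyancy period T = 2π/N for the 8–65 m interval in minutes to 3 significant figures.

ΔT = +0.8 K, ΔS = +0.62 psu (deep − shallow).
Δρ/ρ₀ = −αΔT + βΔS = -9.60 × 10⁻⁵ + 5.084 × 10⁻⁴ = 4.124 × 10⁻⁴, so Δρ ≈ 0.4235 kg m⁻³.
N² = (g/ρ₀)·Δρ/Δz = g·(Δρ/ρ₀)/Δz = 9.8 × 4.124 × 10⁻⁴ / 57 = 7.0904 × 10⁻⁵ s⁻².
N = √(7.0904 × 10⁻⁵) = 8.4205 × 10⁻³ rad s⁻¹ → T = 2π/N = 746.18 s = 12.436 min ≈ 12.4 min.

12.4 min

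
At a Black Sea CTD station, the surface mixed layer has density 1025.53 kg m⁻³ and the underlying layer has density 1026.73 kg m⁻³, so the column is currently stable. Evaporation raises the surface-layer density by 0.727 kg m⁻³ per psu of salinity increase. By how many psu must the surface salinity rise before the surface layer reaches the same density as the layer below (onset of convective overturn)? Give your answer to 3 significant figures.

Density deficit of the surface layer: 1026.73 − 1025.53 = 1.2 kg m⁻³.
Required change = 1.2 / 0.727 = 1.65 psu.

1.65 psu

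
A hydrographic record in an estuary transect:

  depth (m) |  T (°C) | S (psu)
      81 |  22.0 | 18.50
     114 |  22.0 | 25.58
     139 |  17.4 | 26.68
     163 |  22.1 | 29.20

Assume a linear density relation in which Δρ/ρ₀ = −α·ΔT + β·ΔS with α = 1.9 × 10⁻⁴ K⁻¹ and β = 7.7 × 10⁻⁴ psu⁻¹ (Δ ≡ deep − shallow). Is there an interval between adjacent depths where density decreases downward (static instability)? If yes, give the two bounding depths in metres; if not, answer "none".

Evaluate Δρ/ρ₀ = −αΔT + βΔS across each adjacent pair:
  81–114 m: −αΔT+βΔS = −(1.9 × 10⁻⁴)(+0.0)+(7.7 × 10⁻⁴)(+7.08) = 5.5 × 10⁻³ → stable
  114–139 m: −αΔT+βΔS = −(1.9 × 10⁻⁴)(-4.6)+(7.7 × 10⁻⁴)(+1.10) = 1.7 × 10⁻³ → stable
  139–163 m: −αΔT+βΔS = −(1.9 × 10⁻⁴)(+4.7)+(7.7 × 10⁻⁴)(+2.52) = 1.0 × 10⁻³ → stable
Every interval has Δρ > 0: the column is stably stratified throughout.

none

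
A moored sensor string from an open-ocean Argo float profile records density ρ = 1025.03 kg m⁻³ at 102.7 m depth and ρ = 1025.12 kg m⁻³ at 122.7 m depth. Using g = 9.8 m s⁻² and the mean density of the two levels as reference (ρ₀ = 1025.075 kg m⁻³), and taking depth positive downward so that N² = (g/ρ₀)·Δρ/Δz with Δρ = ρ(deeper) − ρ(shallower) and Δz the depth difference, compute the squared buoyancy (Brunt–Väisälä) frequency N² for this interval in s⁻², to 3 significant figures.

4.30 × 10⁻⁵ s⁻²

Δρ = 1025.12 − 1025.03 = 0.09 kg m⁻³ over Δz = 122.7 − 102.7 = 20 m.
N² = (9.8/1025.075) × (0.09/20) = 4.3021 × 10⁻⁵ s⁻² ≈ 4.30 × 10⁻⁵ s⁻².
N² > 0, so the interval is statically stable.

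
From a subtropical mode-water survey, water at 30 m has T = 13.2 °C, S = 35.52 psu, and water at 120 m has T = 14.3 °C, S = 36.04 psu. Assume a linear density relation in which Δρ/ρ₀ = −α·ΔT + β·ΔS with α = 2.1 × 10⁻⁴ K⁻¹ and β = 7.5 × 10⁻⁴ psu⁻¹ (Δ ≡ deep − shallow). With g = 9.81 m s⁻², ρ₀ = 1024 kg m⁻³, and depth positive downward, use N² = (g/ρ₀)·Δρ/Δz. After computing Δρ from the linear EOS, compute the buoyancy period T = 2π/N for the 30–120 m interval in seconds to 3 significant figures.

1.51 × 10³ s

ΔT = +1.1 K, ΔS = +0.52 psu (deep − shallow).
Δρ/ρ₀ = −αΔT + βΔS = -2.31 × 10⁻⁴ + 3.90 × 10⁻⁴ = 1.59 × 10⁻⁴, so Δρ ≈ 0.1628 kg m⁻³.
N² = (g/ρ₀)·Δρ/Δz = g·(Δρ/ρ₀)/Δz = 9.81 × 1.59 × 10⁻⁴ / 90 = 1.7331 × 10⁻⁵ s⁻².
N = √(1.7331 × 10⁻⁵) = 4.1631 × 10⁻³ rad s⁻¹ → T = 2π/N = 1.5093 × 10³ s ≈ 1.51 × 10³ s.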